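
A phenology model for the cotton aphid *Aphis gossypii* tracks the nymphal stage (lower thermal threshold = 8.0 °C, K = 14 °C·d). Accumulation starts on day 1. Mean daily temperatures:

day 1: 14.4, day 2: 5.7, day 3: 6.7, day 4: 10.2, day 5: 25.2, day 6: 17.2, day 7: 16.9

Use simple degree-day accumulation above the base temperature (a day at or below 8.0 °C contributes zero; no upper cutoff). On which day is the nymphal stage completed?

Daily DD above 8.0 °C: 6.4, 0.0, 0.0, 2.2, 17.2, 9.2, 8.9.
Cumulative: 6.4, 6.4, 6.4, 8.6, 25.8, 35.0, 43.9.
The total first reaches 14 DD on day 5.

day 5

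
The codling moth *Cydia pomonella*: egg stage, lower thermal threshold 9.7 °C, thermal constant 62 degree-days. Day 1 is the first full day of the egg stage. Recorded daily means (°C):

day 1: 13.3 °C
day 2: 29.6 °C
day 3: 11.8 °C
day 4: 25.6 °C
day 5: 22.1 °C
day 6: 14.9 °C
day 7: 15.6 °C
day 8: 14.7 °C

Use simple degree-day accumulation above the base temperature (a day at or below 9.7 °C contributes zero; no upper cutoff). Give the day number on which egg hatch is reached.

day 7

Daily DD above 9.7 °C: 3.6, 19.9, 2.1, 15.9, 12.4, 5.2, 5.9, 5.0.
Cumulative: 3.6, 23.5, 25.6, 41.5, 53.9, 59.1, 65.0, 70.0.
The total first reaches 62 DD on day 7.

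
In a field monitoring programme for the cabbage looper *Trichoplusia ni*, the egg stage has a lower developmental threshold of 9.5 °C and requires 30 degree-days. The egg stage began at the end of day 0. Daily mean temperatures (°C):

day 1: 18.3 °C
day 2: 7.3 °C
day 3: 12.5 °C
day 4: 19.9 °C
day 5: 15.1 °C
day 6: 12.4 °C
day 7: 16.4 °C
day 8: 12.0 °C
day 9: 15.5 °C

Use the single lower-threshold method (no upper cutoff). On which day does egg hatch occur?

Daily DD above 9.5 °C: 8.8, 0.0, 3.0, 10.4, 5.6, 2.9, 6.9, 2.5, 6.0.
Cumulative: 8.8, 8.8, 11.8, 22.2, 27.8, 30.7, 37.6, 40.1, 46.1.
The total first reaches 30 DD on day 6.

day 6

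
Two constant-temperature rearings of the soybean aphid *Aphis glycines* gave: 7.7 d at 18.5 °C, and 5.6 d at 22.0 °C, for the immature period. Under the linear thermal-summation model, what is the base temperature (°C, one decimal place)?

Under the model K = D·(T − T_b), so D₁·(T₁ − T_b) = D₂·(T₂ − T_b).
7.7·(18.5 − T_b) = 5.6·(22.0 − T_b)
T_b = (7.7·18.5 − 5.6·22.0) / (7.7 − 5.6) = 19.25 / 2.1 = 9.167 °C ≈ 9.2 °C.

9.2 °C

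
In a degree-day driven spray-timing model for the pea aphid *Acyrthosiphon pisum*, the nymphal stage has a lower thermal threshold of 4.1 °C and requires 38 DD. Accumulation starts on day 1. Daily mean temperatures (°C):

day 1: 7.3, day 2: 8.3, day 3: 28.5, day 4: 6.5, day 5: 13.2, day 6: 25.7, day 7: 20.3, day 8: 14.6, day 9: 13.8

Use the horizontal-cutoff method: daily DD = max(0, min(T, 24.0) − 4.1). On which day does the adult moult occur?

day 5

Daily DD above 4.1 °C (capped at 19.9): 3.2, 4.2, 19.9, 2.4, 9.1, 19.9, 16.2, 10.5, 9.7.
Cumulative: 3.2, 7.4, 27.3, 29.7, 38.8, 58.7, 74.9, 85.4, 95.1.
The total first reaches 38 DD on day 5.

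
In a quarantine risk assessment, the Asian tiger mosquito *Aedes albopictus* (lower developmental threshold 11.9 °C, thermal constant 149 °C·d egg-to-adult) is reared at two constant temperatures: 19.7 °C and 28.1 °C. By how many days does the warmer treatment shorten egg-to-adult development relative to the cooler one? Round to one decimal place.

At 19.7 °C: 149 / (19.7 − 11.9) = 149 / 7.8 = 19.103 d.
At 28.1 °C: 149 / (28.1 − 11.9) = 149 / 16.2 = 9.198 d.
Difference = |19.103 − 9.198| = 9.905 ≈ 9.9 days.

9.9 days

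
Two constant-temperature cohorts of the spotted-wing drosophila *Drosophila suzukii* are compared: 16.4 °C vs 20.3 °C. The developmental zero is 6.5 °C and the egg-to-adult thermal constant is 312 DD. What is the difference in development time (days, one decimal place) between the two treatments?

At 16.4 °C: 312 / (16.4 − 6.5) = 312 / 9.9 = 31.515 d.
At 20.3 °C: 312 / (20.3 − 6.5) = 312 / 13.8 = 22.609 d.
Difference = |31.515 − 22.609| = 8.906 ≈ 8.9 days.

8.9 days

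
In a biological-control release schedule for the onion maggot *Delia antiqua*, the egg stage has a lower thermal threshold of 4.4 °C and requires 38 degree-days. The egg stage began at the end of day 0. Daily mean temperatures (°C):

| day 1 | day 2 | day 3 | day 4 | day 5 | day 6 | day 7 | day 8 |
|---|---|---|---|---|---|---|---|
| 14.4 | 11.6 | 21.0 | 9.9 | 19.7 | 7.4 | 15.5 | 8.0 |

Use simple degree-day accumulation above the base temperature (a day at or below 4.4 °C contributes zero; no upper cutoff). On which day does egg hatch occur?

day 4

Daily DD above 4.4 °C: 10.0, 7.2, 16.6, 5.5, 15.3, 3.0, 11.1, 3.6.
Cumulative: 10.0, 17.2, 33.8, 39.3, 54.6, 57.6, 68.7, 72.3.
The total first reaches 38 DD on day 4.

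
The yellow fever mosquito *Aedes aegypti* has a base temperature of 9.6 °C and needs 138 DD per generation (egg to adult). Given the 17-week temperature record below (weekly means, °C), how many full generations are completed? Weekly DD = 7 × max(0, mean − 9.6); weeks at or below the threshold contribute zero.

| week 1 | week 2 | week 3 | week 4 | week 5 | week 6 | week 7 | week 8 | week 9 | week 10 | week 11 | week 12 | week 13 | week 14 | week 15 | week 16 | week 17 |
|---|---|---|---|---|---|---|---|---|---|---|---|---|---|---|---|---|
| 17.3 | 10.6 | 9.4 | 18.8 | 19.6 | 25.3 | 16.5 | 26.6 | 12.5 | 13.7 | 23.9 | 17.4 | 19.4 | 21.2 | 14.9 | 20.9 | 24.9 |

Weekly DD (7 × max(0, T̄ − 9.6)): 53.9, 7.0, 0.0, 64.4, 70.0, 109.9, 48.3, 119.0, 20.3, 28.7, 100.1, 54.6, 68.6, 81.2, 37.1, 79.1, 107.1.
Season total = 1049.3 DD.
Complete generations = ⌊1049.3 / 138⌋ = 7.

7 generations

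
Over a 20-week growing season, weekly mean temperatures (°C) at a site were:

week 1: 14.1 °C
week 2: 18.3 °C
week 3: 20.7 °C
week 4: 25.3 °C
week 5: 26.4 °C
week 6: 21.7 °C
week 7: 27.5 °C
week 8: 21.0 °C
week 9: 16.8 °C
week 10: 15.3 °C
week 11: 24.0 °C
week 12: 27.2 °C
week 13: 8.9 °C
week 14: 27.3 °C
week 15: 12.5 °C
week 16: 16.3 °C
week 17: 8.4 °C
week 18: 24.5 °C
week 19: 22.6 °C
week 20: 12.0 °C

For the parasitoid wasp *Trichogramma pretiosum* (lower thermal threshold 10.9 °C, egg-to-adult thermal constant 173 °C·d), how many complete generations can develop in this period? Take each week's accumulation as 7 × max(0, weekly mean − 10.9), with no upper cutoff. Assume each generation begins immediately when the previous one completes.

Weekly DD (7 × max(0, T̄ − 10.9)): 22.4, 51.8, 68.6, 100.8, 108.5, 75.6, 116.2, 70.7, 41.3, 30.8, 91.7, 114.1, 0.0, 114.8, 11.2, 37.8, 0.0, 95.2, 81.9, 7.7.
Season total = 1241.1 DD.
Complete generations = ⌊1241.1 / 173⌋ = 7.

7 generations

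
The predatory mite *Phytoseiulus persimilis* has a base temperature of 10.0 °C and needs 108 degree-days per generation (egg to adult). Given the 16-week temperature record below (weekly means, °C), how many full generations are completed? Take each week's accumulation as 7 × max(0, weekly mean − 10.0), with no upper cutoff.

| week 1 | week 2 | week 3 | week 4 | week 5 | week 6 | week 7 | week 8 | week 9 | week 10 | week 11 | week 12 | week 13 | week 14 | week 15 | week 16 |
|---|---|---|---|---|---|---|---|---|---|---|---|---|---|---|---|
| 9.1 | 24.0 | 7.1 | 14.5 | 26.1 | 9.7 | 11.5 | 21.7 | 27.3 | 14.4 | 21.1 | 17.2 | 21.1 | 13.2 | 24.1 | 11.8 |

7 generations

Weekly DD (7 × max(0, T̄ − 10.0)): 0.0, 98.0, 0.0, 31.5, 112.7, 0.0, 10.5, 81.9, 121.1, 30.8, 77.7, 50.4, 77.7, 22.4, 98.7, 12.6.
Season total = 826.0 DD.
Complete generations = ⌊826.0 / 108⌋ = 7.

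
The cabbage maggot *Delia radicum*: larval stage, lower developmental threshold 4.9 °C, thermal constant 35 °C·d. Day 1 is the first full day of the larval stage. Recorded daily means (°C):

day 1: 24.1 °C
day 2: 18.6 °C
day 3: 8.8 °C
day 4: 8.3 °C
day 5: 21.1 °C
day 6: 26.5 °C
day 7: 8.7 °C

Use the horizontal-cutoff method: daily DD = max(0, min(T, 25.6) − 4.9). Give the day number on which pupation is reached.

Daily DD above 4.9 °C (capped at 20.7): 19.2, 13.7, 3.9, 3.4, 16.2, 20.7, 3.8.
Cumulative: 19.2, 32.9, 36.8, 40.2, 56.4, 77.1, 80.9.
The total first reaches 35 DD on day 3.

day 3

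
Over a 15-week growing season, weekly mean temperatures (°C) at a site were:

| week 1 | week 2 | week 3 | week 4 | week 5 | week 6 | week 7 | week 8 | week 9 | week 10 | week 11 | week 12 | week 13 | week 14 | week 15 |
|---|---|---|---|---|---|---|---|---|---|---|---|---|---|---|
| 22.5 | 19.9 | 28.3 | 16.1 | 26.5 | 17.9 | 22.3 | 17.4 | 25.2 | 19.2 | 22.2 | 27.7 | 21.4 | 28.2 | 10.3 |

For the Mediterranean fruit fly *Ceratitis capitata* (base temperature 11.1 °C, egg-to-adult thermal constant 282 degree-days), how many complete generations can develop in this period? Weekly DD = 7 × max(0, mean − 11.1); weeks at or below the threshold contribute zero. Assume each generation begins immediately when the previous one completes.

Weekly DD (7 × max(0, T̄ − 11.1)): 79.8, 61.6, 120.4, 35.0, 107.8, 47.6, 78.4, 44.1, 98.7, 56.7, 77.7, 116.2, 72.1, 119.7, 0.0.
Season total = 1115.8 DD.
Complete generations = ⌊1115.8 / 282⌋ = 3.

3 generations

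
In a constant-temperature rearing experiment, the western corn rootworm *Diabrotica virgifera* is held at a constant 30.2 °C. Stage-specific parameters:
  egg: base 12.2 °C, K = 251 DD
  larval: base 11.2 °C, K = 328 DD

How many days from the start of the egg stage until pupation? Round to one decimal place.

egg: 251 / (30.2 − 12.2) = 251 / 18.0 = 13.944 d.
larval: 328 / (30.2 − 11.2) = 328 / 19.0 = 17.263 d.
Sum = 31.208 ≈ 31.2 days.

31.2 days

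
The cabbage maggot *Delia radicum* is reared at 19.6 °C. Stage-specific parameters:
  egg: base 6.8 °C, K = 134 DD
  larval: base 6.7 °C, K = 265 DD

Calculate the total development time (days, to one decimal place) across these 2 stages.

egg: 134 / (19.6 − 6.8) = 134 / 12.8 = 10.469 d.
larval: 265 / (19.6 − 6.7) = 265 / 12.9 = 20.543 d.
Sum = 31.011 ≈ 31.0 days.

31.0 days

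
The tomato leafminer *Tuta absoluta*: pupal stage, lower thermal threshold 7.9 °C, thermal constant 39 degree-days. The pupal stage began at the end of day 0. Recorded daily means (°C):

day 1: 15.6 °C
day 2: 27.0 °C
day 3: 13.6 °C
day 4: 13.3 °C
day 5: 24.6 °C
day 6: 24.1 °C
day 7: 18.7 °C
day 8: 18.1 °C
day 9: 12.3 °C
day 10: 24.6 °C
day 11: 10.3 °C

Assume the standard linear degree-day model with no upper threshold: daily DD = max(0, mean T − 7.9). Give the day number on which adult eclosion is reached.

day 5

Daily DD above 7.9 °C: 7.7, 19.1, 5.7, 5.4, 16.7, 16.2, 10.8, 10.2, 4.4, 16.7, 2.4.
Cumulative: 7.7, 26.8, 32.5, 37.9, 54.6, 70.8, 81.6, 91.8, 96.2, 112.9, 115.3.
The total first reaches 39 DD on day 5.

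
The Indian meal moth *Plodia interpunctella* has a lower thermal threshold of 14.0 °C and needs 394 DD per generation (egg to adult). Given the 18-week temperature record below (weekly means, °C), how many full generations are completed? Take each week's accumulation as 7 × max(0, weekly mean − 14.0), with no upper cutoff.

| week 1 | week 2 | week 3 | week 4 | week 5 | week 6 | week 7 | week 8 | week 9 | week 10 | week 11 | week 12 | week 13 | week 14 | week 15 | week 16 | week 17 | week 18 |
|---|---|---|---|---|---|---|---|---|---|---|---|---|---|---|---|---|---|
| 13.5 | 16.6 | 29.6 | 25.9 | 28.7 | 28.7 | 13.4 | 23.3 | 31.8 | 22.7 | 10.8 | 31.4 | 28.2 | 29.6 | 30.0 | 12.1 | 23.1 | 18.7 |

3 generations

Weekly DD (7 × max(0, T̄ − 14.0)): 0.0, 18.2, 109.2, 83.3, 102.9, 102.9, 0.0, 65.1, 124.6, 60.9, 0.0, 121.8, 99.4, 109.2, 112.0, 0.0, 63.7, 32.9.
Season total = 1206.1 DD.
Complete generations = ⌊1206.1 / 394⌋ = 3.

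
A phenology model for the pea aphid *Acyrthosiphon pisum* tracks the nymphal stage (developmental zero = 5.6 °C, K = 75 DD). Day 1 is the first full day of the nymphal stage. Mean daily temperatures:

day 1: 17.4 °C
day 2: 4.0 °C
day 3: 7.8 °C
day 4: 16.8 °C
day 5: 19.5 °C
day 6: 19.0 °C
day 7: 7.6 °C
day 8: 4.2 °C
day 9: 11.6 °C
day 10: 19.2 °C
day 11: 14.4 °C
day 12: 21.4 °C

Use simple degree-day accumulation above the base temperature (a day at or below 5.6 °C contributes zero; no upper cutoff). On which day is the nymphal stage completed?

Daily DD above 5.6 °C: 11.8, 0.0, 2.2, 11.2, 13.9, 13.4, 2.0, 0.0, 6.0, 13.6, 8.8, 15.8.
Cumulative: 11.8, 11.8, 14.0, 25.2, 39.1, 52.5, 54.5, 54.5, 60.5, 74.1, 82.9, 98.7.
The total first reaches 75 DD on day 11.

day 11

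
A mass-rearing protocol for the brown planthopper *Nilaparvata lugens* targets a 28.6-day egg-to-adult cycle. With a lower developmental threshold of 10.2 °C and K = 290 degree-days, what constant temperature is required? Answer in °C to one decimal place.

20.3 °C

Required daily accumulation = 290 / 28.6 = 10.140 DD/day.
T = T_base + 10.140 = 10.2 + 10.140 = 20.340 ≈ 20.3 °C.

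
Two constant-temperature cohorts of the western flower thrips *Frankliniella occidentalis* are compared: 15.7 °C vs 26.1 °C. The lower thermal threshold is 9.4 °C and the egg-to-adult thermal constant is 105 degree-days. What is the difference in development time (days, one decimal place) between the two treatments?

At 15.7 °C: 105 / (15.7 − 9.4) = 105 / 6.3 = 16.667 d.
At 26.1 °C: 105 / (26.1 − 9.4) = 105 / 16.7 = 6.287 d.
Difference = |16.667 − 6.287| = 10.379 ≈ 10.4 days.

10.4 days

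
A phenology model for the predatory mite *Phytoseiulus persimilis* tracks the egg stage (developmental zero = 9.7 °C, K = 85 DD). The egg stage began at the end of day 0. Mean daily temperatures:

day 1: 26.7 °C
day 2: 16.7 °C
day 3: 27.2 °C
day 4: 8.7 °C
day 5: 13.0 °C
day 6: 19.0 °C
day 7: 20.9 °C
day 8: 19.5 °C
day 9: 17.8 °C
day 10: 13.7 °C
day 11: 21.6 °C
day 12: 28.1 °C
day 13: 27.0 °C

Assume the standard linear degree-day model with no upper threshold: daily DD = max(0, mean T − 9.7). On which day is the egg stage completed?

day 10

Daily DD above 9.7 °C: 17.0, 7.0, 17.5, 0.0, 3.3, 9.3, 11.2, 9.8, 8.1, 4.0, 11.9, 18.4, 17.3.
Cumulative: 17.0, 24.0, 41.5, 41.5, 44.8, 54.1, 65.3, 75.1, 83.2, 87.2, 99.1, 117.5, 134.8.
The total first reaches 85 DD on day 10.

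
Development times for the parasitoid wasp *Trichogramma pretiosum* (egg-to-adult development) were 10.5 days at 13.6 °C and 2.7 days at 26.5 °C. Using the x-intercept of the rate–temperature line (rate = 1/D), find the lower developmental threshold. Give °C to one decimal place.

9.1 °C

Linear rate model ⇒ the product D·(T − T_b) is constant across temperatures.
10.5·(13.6 − T_b) = 2.7·(26.5 − T_b)
T_b = (10.5·13.6 − 2.7·26.5) / (10.5 − 2.7) = 71.25 / 7.8 = 9.135 °C ≈ 9.1 °C.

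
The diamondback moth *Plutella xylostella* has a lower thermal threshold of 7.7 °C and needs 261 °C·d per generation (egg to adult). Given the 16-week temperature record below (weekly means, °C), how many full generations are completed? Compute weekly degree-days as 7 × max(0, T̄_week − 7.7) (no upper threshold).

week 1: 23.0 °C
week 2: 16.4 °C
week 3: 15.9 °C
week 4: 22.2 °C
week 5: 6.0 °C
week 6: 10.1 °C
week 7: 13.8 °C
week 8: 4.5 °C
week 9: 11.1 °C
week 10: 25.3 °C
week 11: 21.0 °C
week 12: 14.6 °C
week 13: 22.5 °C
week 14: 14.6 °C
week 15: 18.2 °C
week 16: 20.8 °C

Weekly DD (7 × max(0, T̄ − 7.7)): 107.1, 60.9, 57.4, 101.5, 0.0, 16.8, 42.7, 0.0, 23.8, 123.2, 93.1, 48.3, 103.6, 48.3, 73.5, 91.7.
Season total = 991.9 DD.
Complete generations = ⌊991.9 / 261⌋ = 3.

3 generations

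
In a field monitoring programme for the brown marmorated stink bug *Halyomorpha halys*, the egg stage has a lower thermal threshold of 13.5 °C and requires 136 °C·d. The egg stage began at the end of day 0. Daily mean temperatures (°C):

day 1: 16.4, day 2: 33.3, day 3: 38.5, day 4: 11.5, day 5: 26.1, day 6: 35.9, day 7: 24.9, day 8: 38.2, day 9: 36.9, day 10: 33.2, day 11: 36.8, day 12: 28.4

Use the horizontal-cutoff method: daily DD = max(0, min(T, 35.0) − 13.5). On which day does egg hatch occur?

Daily DD above 13.5 °C (capped at 21.5): 2.9, 19.8, 21.5, 0.0, 12.6, 21.5, 11.4, 21.5, 21.5, 19.7, 21.5, 14.9.
Cumulative: 2.9, 22.7, 44.2, 44.2, 56.8, 78.3, 89.7, 111.2, 132.7, 152.4, 173.9, 188.8.
The total first reaches 136 DD on day 10.

day 10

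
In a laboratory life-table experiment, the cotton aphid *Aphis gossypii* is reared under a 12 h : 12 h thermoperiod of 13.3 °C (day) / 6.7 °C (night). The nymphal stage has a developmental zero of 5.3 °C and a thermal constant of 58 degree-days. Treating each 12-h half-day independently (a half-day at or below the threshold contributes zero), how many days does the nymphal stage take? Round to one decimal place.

Day half: max(0, 13.3 − 5.3) × 0.5 = 8.0 × 0.5 = 4.00 DD.
Night half: max(0, 6.7 − 5.3) × 0.5 = 1.4 × 0.5 = 0.70 DD.
Per 24 h: 4.70 DD/day.
Duration = 58 / 4.70 = 12.340 ≈ 12.3 days.

12.3 days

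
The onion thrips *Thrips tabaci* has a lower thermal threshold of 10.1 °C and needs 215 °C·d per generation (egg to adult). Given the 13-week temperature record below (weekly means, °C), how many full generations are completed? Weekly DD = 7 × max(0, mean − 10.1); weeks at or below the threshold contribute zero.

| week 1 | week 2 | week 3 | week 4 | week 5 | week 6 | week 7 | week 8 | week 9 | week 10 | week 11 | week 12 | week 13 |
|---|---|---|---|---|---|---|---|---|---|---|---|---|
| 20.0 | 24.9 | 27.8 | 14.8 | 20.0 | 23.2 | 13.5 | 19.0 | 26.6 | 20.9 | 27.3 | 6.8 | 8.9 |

4 generations

Weekly DD (7 × max(0, T̄ − 10.1)): 69.3, 103.6, 123.9, 32.9, 69.3, 91.7, 23.8, 62.3, 115.5, 75.6, 120.4, 0.0, 0.0.
Season total = 888.3 DD.
Complete generations = ⌊888.3 / 215⌋ = 4.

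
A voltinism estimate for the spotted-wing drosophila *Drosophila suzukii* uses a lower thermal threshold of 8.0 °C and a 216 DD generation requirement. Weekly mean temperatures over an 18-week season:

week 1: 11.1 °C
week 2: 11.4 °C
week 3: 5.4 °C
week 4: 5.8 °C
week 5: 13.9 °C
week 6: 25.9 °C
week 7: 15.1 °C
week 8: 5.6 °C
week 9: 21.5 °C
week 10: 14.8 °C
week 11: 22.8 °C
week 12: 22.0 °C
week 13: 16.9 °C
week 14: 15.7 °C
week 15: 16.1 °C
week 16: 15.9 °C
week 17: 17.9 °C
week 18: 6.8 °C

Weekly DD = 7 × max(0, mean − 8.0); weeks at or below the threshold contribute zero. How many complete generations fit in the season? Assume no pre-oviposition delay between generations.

Weekly DD (7 × max(0, T̄ − 8.0)): 21.7, 23.8, 0.0, 0.0, 41.3, 125.3, 49.7, 0.0, 94.5, 47.6, 103.6, 98.0, 62.3, 53.9, 56.7, 55.3, 69.3, 0.0.
Season total = 903.0 DD.
Complete generations = ⌊903.0 / 216⌋ = 4.

4 generations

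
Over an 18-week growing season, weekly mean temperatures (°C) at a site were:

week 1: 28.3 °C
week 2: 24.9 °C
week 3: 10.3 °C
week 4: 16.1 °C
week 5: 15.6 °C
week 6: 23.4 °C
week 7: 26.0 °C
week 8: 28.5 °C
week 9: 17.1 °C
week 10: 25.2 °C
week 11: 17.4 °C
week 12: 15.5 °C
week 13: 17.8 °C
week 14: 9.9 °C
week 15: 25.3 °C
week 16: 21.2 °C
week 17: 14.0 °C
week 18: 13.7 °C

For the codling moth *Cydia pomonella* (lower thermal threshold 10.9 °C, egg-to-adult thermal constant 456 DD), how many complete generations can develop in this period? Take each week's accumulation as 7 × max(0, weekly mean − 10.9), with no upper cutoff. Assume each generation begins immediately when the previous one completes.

Weekly DD (7 × max(0, T̄ − 10.9)): 121.8, 98.0, 0.0, 36.4, 32.9, 87.5, 105.7, 123.2, 43.4, 100.1, 45.5, 32.2, 48.3, 0.0, 100.8, 72.1, 21.7, 19.6.
Season total = 1089.2 DD.
Complete generations = ⌊1089.2 / 456⌋ = 2.

2 generations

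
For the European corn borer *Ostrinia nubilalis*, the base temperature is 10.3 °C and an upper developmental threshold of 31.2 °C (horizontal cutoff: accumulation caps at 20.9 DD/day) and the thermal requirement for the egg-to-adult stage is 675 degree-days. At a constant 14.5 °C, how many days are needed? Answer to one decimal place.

Daily accumulation = 14.5 − 10.3 = 4.2 DD/day.
Duration = 675 / 4.2 = 160.714 ≈ 160.7 days.

160.7 days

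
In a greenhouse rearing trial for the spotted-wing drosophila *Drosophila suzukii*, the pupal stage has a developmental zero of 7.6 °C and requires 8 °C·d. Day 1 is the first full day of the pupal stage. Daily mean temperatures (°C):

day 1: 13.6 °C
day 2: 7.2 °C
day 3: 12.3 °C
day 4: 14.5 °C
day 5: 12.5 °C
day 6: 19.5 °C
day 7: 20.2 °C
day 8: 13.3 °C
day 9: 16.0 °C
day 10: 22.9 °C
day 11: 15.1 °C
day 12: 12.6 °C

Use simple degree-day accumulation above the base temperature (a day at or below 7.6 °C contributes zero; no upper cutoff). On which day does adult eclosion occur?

day 3

Daily DD above 7.6 °C: 6.0, 0.0, 4.7, 6.9, 4.9, 11.9, 12.6, 5.7, 8.4, 15.3, 7.5, 5.0.
Cumulative: 6.0, 6.0, 10.7, 17.6, 22.5, 34.4, 47.0, 52.7, 61.1, 76.4, 83.9, 88.9.
The total first reaches 8 DD on day 3.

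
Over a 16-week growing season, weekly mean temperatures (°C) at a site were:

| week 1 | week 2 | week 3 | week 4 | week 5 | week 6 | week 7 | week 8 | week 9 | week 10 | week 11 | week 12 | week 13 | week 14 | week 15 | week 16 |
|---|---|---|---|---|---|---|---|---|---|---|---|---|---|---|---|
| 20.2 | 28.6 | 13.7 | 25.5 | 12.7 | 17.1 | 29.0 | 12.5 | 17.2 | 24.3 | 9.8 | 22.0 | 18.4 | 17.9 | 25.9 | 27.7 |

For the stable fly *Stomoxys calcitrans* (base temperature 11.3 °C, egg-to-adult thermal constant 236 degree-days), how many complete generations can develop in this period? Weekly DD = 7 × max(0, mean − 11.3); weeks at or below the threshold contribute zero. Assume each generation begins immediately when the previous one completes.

4 generations

Weekly DD (7 × max(0, T̄ − 11.3)): 62.3, 121.1, 16.8, 99.4, 9.8, 40.6, 123.9, 8.4, 41.3, 91.0, 0.0, 74.9, 49.7, 46.2, 102.2, 114.8.
Season total = 1002.4 DD.
Complete generations = ⌊1002.4 / 236⌋ = 4.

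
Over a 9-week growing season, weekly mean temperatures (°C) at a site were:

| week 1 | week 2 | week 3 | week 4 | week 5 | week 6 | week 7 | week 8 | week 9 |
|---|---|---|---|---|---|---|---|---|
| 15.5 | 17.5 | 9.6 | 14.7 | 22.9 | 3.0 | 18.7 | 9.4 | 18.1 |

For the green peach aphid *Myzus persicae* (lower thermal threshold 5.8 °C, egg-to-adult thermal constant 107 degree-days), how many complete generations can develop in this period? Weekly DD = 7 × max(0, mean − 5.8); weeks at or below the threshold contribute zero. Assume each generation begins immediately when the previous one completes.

5 generations

Weekly DD (7 × max(0, T̄ − 5.8)): 67.9, 81.9, 26.6, 62.3, 119.7, 0.0, 90.3, 25.2, 86.1.
Season total = 560.0 DD.
Complete generations = ⌊560.0 / 107⌋ = 5.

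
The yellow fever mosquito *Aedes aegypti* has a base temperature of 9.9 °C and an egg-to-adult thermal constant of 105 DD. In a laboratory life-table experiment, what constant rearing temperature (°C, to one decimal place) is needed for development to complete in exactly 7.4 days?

24.1 °C

Required daily accumulation = 105 / 7.4 = 14.189 DD/day.
T = T_base + 14.189 = 9.9 + 14.189 = 24.089 ≈ 24.1 °C.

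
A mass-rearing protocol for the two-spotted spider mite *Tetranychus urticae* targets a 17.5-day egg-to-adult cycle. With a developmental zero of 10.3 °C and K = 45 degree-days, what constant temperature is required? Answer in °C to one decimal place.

Required daily accumulation = 45 / 17.5 = 2.571 DD/day.
T = T_base + 2.571 = 10.3 + 2.571 = 12.871 ≈ 12.9 °C.

12.9 °C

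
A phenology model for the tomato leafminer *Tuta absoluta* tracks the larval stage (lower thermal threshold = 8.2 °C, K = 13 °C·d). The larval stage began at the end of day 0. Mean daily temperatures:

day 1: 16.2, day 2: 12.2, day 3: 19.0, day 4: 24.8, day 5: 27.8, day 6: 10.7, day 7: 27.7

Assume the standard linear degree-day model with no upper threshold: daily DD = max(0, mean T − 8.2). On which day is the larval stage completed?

Daily DD above 8.2 °C: 8.0, 4.0, 10.8, 16.6, 19.6, 2.5, 19.5.
Cumulative: 8.0, 12.0, 22.8, 39.4, 59.0, 61.5, 81.0.
The total first reaches 13 DD on day 3.

day 3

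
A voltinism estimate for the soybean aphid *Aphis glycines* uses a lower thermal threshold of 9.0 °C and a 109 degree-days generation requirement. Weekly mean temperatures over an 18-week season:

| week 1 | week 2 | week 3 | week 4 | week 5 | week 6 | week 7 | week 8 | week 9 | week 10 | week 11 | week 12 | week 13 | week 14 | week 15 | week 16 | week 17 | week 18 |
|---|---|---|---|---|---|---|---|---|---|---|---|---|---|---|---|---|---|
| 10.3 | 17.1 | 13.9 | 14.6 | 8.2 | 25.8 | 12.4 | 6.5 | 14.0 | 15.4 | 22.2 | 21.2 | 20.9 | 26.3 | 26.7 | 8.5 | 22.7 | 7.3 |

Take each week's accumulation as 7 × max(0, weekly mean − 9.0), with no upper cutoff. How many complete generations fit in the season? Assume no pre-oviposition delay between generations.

8 generations

Weekly DD (7 × max(0, T̄ − 9.0)): 9.1, 56.7, 34.3, 39.2, 0.0, 117.6, 23.8, 0.0, 35.0, 44.8, 92.4, 85.4, 83.3, 121.1, 123.9, 0.0, 95.9, 0.0.
Season total = 962.5 DD.
Complete generations = ⌊962.5 / 109⌋ = 8.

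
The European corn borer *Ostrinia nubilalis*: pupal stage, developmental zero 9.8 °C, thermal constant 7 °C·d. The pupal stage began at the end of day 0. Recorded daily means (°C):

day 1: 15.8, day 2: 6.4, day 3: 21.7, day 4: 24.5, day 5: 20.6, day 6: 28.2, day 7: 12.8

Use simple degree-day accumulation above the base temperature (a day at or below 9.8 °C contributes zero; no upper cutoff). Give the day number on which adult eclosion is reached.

day 3

Daily DD above 9.8 °C: 6.0, 0.0, 11.9, 14.7, 10.8, 18.4, 3.0.
Cumulative: 6.0, 6.0, 17.9, 32.6, 43.4, 61.8, 64.8.
The total first reaches 7 DD on day 3.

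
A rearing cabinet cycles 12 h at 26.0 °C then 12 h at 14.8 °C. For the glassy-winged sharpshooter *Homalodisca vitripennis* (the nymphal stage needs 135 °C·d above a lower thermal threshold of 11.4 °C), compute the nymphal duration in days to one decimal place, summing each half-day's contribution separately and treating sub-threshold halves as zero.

Day half: max(0, 26.0 − 11.4) × 0.5 = 14.6 × 0.5 = 7.30 DD.
Night half: max(0, 14.8 − 11.4) × 0.5 = 3.4 × 0.5 = 1.70 DD.
Per 24 h: 9.00 DD/day.
Duration = 135 / 9.00 = 15.000 ≈ 15.0 days.

15.0 days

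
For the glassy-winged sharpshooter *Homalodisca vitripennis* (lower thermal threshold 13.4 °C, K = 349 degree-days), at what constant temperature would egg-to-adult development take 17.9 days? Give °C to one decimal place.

32.9 °C

Required daily accumulation = 349 / 17.9 = 19.497 DD/day.
T = T_base + 19.497 = 13.4 + 19.497 = 32.897 ≈ 32.9 °C.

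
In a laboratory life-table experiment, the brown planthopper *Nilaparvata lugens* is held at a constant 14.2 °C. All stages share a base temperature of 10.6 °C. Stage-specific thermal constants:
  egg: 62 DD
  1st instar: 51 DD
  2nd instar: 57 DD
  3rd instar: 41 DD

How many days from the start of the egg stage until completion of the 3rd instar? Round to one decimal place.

Daily accumulation at 14.2 °C = 14.2 − 10.6 = 3.6 DD/day.
Total K = 62 + 51 + 57 + 41 = 211 DD.
Total duration = 211 / 3.6 = 58.611 ≈ 58.6 days.

58.6 days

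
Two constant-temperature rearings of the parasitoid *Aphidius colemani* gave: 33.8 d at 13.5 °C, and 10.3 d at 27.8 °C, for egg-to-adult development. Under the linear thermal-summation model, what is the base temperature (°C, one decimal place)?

Linear rate model ⇒ the product D·(T − T_b) is constant across temperatures.
33.8·(13.5 − T_b) = 10.3·(27.8 − T_b)
T_b = (33.8·13.5 − 10.3·27.8) / (33.8 − 10.3) = 169.96 / 23.5 = 7.232 °C ≈ 7.2 °C.

7.2 °C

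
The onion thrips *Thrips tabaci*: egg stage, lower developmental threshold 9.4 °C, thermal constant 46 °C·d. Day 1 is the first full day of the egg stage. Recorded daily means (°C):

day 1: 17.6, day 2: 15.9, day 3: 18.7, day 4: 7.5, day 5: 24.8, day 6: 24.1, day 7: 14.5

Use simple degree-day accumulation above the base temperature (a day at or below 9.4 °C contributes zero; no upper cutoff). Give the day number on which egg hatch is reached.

day 6

Daily DD above 9.4 °C: 8.2, 6.5, 9.3, 0.0, 15.4, 14.7, 5.1.
Cumulative: 8.2, 14.7, 24.0, 24.0, 39.4, 54.1, 59.2.
The total first reaches 46 DD on day 6.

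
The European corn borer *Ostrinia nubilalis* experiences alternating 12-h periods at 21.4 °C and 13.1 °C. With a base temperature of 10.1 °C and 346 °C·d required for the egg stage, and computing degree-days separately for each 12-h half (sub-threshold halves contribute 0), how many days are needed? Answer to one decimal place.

48.4 days

Day half: max(0, 21.4 − 10.1) × 0.5 = 11.3 × 0.5 = 5.65 DD.
Night half: max(0, 13.1 − 10.1) × 0.5 = 3.0 × 0.5 = 1.50 DD.
Per 24 h: 7.15 DD/day.
Duration = 346 / 7.15 = 48.392 ≈ 48.4 days.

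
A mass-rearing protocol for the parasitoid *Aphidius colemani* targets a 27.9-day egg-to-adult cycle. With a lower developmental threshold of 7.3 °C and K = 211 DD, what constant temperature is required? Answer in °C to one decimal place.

Required daily accumulation = 211 / 27.9 = 7.563 DD/day.
T = T_base + 7.563 = 7.3 + 7.563 = 14.863 ≈ 14.9 °C.

14.9 °C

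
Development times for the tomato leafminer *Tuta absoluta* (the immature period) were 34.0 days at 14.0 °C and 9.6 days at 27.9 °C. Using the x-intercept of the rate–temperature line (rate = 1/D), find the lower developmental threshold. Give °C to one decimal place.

8.5 °C

Under the model K = D·(T − T_b), so D₁·(T₁ − T_b) = D₂·(T₂ − T_b).
34.0·(14.0 − T_b) = 9.6·(27.9 − T_b)
T_b = (34.0·14.0 − 9.6·27.9) / (34.0 − 9.6) = 208.16 / 24.4 = 8.531 °C ≈ 8.5 °C.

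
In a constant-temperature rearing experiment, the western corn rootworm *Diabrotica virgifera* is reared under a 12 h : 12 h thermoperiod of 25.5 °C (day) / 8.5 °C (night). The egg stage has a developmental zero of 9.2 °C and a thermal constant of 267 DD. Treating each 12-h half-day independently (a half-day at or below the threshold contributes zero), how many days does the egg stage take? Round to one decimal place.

32.8 days

Day half: max(0, 25.5 − 9.2) × 0.5 = 16.3 × 0.5 = 8.15 DD.
Night half: max(0, 8.5 − 9.2) × 0.5 = 0.0 × 0.5 = 0.00 DD.
Per 24 h: 8.15 DD/day.
Duration = 267 / 8.15 = 32.761 ≈ 32.8 days.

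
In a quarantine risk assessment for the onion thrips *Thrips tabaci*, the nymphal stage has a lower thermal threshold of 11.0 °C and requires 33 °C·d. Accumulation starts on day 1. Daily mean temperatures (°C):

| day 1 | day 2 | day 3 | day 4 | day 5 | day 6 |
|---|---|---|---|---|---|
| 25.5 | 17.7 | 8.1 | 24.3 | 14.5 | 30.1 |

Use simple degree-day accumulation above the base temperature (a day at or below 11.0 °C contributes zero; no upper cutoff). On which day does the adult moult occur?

day 4

Daily DD above 11.0 °C: 14.5, 6.7, 0.0, 13.3, 3.5, 19.1.
Cumulative: 14.5, 21.2, 21.2, 34.5, 38.0, 57.1.
The total first reaches 33 DD on day 4.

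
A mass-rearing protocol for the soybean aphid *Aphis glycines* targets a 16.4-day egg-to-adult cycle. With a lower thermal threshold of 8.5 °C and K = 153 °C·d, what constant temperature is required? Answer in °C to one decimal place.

17.8 °C

Required daily accumulation = 153 / 16.4 = 9.329 DD/day.
T = T_base + 9.329 = 8.5 + 9.329 = 17.829 ≈ 17.8 °C.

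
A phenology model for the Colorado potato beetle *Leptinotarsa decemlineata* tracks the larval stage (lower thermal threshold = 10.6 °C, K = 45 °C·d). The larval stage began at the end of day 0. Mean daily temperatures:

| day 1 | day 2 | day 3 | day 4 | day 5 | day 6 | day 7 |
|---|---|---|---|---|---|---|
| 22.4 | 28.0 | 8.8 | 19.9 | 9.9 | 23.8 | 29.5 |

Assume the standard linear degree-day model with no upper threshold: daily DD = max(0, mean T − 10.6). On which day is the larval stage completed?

day 6

Daily DD above 10.6 °C: 11.8, 17.4, 0.0, 9.3, 0.0, 13.2, 18.9.
Cumulative: 11.8, 29.2, 29.2, 38.5, 38.5, 51.7, 70.6.
The total first reaches 45 DD on day 6.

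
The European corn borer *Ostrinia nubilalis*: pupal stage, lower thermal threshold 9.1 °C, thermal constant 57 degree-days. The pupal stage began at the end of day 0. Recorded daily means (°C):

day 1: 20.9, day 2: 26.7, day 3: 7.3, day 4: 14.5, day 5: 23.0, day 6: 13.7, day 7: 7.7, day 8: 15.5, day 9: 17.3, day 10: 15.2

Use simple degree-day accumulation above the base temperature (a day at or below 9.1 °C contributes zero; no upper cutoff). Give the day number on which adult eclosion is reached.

Daily DD above 9.1 °C: 11.8, 17.6, 0.0, 5.4, 13.9, 4.6, 0.0, 6.4, 8.2, 6.1.
Cumulative: 11.8, 29.4, 29.4, 34.8, 48.7, 53.3, 53.3, 59.7, 67.9, 74.0.
The total first reaches 57 DD on day 8.

day 8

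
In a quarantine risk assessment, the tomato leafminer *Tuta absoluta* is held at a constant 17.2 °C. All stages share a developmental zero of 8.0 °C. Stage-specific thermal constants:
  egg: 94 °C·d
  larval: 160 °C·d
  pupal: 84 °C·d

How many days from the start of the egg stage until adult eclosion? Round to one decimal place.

Daily accumulation at 17.2 °C = 17.2 − 8.0 = 9.2 DD/day.
Total K = 94 + 160 + 84 = 338 DD.
Total duration = 338 / 9.2 = 36.739 ≈ 36.7 days.

36.7 days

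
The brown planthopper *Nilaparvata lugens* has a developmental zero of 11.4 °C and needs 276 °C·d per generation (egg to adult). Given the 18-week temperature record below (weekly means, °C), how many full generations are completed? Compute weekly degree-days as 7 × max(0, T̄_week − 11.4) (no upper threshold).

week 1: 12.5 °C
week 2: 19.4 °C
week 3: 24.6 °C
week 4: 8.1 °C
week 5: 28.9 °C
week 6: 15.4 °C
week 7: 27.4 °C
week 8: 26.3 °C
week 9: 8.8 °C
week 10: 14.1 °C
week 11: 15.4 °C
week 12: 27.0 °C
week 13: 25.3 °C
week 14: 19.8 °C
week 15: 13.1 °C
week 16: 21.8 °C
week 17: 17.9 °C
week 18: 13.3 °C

Weekly DD (7 × max(0, T̄ − 11.4)): 7.7, 56.0, 92.4, 0.0, 122.5, 28.0, 112.0, 104.3, 0.0, 18.9, 28.0, 109.2, 97.3, 58.8, 11.9, 72.8, 45.5, 13.3.
Season total = 978.6 DD.
Complete generations = ⌊978.6 / 276⌋ = 3.

3 generations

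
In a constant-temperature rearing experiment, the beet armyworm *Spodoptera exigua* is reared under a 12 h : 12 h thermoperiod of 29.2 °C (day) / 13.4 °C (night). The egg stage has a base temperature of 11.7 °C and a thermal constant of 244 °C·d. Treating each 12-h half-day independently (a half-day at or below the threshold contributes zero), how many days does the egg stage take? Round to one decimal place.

Day half: max(0, 29.2 − 11.7) × 0.5 = 17.5 × 0.5 = 8.75 DD.
Night half: max(0, 13.4 − 11.7) × 0.5 = 1.7 × 0.5 = 0.85 DD.
Per 24 h: 9.60 DD/day.
Duration = 244 / 9.60 = 25.417 ≈ 25.4 days.

25.4 days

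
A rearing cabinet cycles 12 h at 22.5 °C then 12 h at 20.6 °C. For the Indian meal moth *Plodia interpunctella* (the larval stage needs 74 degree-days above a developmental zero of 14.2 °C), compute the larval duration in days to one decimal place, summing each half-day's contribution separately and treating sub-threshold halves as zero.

10.1 days

Day half: max(0, 22.5 − 14.2) × 0.5 = 8.3 × 0.5 = 4.15 DD.
Night half: max(0, 20.6 − 14.2) × 0.5 = 6.4 × 0.5 = 3.20 DD.
Per 24 h: 7.35 DD/day.
Duration = 74 / 7.35 = 10.068 ≈ 10.1 days.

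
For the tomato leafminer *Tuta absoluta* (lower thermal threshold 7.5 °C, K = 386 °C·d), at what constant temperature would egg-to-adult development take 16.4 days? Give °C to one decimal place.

31.0 °C

Required daily accumulation = 386 / 16.4 = 23.537 DD/day.
T = T_base + 23.537 = 7.5 + 23.537 = 31.037 ≈ 31.0 °C.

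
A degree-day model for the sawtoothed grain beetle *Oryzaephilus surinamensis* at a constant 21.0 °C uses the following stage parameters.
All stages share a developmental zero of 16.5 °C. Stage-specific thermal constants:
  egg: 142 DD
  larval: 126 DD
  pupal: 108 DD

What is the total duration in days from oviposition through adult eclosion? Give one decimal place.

Daily accumulation at 21.0 °C = 21.0 − 16.5 = 4.5 DD/day.
Total K = 142 + 126 + 108 = 376 DD.
Total duration = 376 / 4.5 = 83.556 ≈ 83.6 days.

83.6 days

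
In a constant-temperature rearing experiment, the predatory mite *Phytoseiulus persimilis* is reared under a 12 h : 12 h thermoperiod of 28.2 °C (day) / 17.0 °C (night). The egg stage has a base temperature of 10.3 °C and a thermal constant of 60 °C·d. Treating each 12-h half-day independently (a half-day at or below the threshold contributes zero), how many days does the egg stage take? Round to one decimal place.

Day half: max(0, 28.2 − 10.3) × 0.5 = 17.9 × 0.5 = 8.95 DD.
Night half: max(0, 17.0 − 10.3) × 0.5 = 6.7 × 0.5 = 3.35 DD.
Per 24 h: 12.30 DD/day.
Duration = 60 / 12.30 = 4.878 ≈ 4.9 days.

4.9 days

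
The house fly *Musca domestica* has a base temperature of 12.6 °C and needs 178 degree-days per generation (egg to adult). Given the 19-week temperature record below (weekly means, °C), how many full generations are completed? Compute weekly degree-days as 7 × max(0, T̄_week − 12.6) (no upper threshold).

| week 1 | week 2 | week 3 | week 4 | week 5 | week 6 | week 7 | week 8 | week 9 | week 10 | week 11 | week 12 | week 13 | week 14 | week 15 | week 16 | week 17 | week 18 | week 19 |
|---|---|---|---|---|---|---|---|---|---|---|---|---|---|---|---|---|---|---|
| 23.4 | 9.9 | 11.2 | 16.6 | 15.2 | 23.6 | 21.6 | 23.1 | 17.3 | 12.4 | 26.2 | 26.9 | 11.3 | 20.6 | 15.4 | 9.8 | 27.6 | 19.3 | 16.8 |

Weekly DD (7 × max(0, T̄ − 12.6)): 75.6, 0.0, 0.0, 28.0, 18.2, 77.0, 63.0, 73.5, 32.9, 0.0, 95.2, 100.1, 0.0, 56.0, 19.6, 0.0, 105.0, 46.9, 29.4.
Season total = 820.4 DD.
Complete generations = ⌊820.4 / 178⌋ = 4.

4 generations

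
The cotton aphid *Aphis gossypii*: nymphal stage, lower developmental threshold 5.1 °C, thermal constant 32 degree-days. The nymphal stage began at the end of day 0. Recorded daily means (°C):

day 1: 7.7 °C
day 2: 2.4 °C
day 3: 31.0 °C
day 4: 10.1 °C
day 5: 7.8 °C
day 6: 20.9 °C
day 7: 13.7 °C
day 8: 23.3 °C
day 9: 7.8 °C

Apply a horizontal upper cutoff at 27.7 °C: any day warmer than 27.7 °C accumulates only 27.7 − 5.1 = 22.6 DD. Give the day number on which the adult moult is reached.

Daily DD above 5.1 °C (capped at 22.6): 2.6, 0.0, 22.6, 5.0, 2.7, 15.8, 8.6, 18.2, 2.7.
Cumulative: 2.6, 2.6, 25.2, 30.2, 32.9, 48.7, 57.3, 75.5, 78.2.
The total first reaches 32 DD on day 5.

day 5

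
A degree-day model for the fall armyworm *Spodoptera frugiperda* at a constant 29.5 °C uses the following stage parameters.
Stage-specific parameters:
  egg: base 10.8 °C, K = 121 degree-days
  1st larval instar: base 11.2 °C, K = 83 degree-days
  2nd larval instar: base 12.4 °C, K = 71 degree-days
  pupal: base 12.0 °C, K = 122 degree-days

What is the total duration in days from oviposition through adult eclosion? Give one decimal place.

22.1 days

egg: 121 / (29.5 − 10.8) = 121 / 18.7 = 6.471 d.
1st larval instar: 83 / (29.5 − 11.2) = 83 / 18.3 = 4.536 d.
2nd larval instar: 71 / (29.5 − 12.4) = 71 / 17.1 = 4.152 d.
pupal: 122 / (29.5 − 12.0) = 122 / 17.5 = 6.971 d.
Sum = 22.130 ≈ 22.1 days.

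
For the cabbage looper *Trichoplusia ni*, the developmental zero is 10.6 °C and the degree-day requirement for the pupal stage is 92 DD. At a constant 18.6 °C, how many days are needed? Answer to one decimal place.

11.5 days

Daily accumulation = 18.6 − 10.6 = 8.0 DD/day.
Duration = 92 / 8.0 = 11.500 ≈ 11.5 days.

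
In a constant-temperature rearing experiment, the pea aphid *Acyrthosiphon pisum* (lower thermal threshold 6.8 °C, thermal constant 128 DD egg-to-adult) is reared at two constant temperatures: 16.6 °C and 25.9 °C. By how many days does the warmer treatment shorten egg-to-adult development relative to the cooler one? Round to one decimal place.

At 16.6 °C: 128 / (16.6 − 6.8) = 128 / 9.8 = 13.061 d.
At 25.9 °C: 128 / (25.9 − 6.8) = 128 / 19.1 = 6.702 d.
Difference = |13.061 − 6.702| = 6.360 ≈ 6.4 days.

6.4 days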